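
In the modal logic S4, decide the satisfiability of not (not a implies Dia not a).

1. not (not a implies Dia not a), w0
2. not a, w0
3. not Dia not a, w0
4. a, w0
Accessibility: w0Rw0
Branch closes: a and not a both at w0.
Every branch closes; the branch above is one of them.

No, unsatisfiable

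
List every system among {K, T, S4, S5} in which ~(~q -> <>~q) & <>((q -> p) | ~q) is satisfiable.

K

K-tableau for the formula:
1. ~(~q -> <>~q) & <>((q -> p) | ~q), 0
2. ~(~q -> <>~q), 0
3. <>((q -> p) | ~q), 0
4. ~q, 0
5. ~<>~q, 0
6. (q -> p) | ~q, 1
7. q, 1
8. q -> p, 1
9. p, 1
Accessibility: 0R1
Complete open branch: satisfiable in K.
T-tableau for the formula:
1. ~(~q -> <>~q) & <>((q -> p) | ~q), 0
2. ~(~q -> <>~q), 0
3. <>((q -> p) | ~q), 0
4. ~q, 0
5. ~<>~q, 0
6. q, 0
Accessibility: 0R0
Branch closes: q and ~q both at 0.
Every branch closes (one shown): unsatisfiable in T, hence also in S4, S5 (every S4/S5-frame is a T-frame).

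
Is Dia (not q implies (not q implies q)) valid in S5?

Tableau for the negation not Dia (not q implies (not q implies q)):
1. not Dia (not q implies (not q implies q)), 0
2. not (not q implies (not q implies q)), 0   [neg-Dia-rule on 1 via 0R0]
3. not q, 0   [neg-implies-rule on 2]
4. not (not q implies q), 0   [neg-implies-rule on 2]
Accessibility: 0R0
The negation has an open branch (countermodel exists).

Not valid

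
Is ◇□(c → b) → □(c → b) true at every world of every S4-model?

Not valid

Tableau for the negation ¬(◇□(c → b) → □(c → b)):
1. ¬(◇□(c → b) → □(c → b)), u
2. ◇□(c → b), u   [¬→-rule on 1]
3. ¬□(c → b), u   [¬→-rule on 1]
4. □(c → b), v   [◇-rule on 2: fresh world v, uRv]
5. c → b, v   [□-rule on 4 via vRv]
6. b, v   [→-rule on 5 (branches; this branch)]
7. ¬(c → b), w   [¬□-rule on 3: fresh world w, uRw]
8. c, w   [¬→-rule on 7]
9. ¬b, w   [¬→-rule on 7]
Accessibility: uRu, uRv, uRw, vRv, wRw
The negation has an open branch (countermodel exists).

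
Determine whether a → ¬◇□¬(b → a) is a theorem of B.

Tableau for the negation ¬(a → ¬◇□¬(b → a)):
1. ¬(a → ¬◇□¬(b → a)), w0
2. a, w0
3. ◇□¬(b → a), w0
4. □¬(b → a), w1
5. ¬(b → a), w0
6. b, w0
7. ¬a, w0
Accessibility: w0Rw0, w0Rw1, w1Rw0, w1Rw1
Branch closes: a and ¬a both at w0.
All branches of the negation close; one closing branch shown above.

Valid in B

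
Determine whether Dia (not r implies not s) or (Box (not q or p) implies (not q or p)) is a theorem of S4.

Valid

Tableau for the negation not (Dia (not r implies not s) or (Box (not q or p) implies (not q or p))):
1. not (Dia (not r implies not s) or (Box (not q or p) implies (not q or p))), 0
2. not Dia (not r implies not s), 0
3. not (Box (not q or p) implies (not q or p)), 0
4. Box (not q or p), 0
5. not (not q or p), 0
6. q, 0
7. not p, 0
8. not (not r implies not s), 0
9. not r, 0
10. s, 0
11. not q or p, 0
12. p, 0
Accessibility: 0R0
Branch closes: p and not p both at 0.
All branches of the negation close; one closing branch shown above.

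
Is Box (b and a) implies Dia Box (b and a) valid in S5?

Yes, valid

Tableau for the negation not (Box (b and a) implies Dia Box (b and a)):
1. not (Box (b and a) implies Dia Box (b and a)), 0
2. Box (b and a), 0   [neg-implies-rule on 1]
3. not Dia Box (b and a), 0   [neg-implies-rule on 1]
4. b and a, 0   [Box-rule on 2 via 0R0]
5. b, 0   [and-rule on 4]
6. a, 0   [and-rule on 4]
7. not Box (b and a), 0   [neg-Dia-rule on 3 via 0R0]
8. not (b and a), 1   [neg-Box-rule on 7: fresh world 1, 0R1]
9. b and a, 1   [Box-rule on 2 via 0R1]
10. b, 1   [and-rule on 9]
11. a, 1   [and-rule on 9]
12. not Box (b and a), 1   [neg-Dia-rule on 3 via 0R1]
13. not a, 1   [neg-and-rule on 8 (branches; this branch)]
Accessibility: 0R0, 0R1, 1R0, 1R1
Branch closes: a and not a both at 1.
All branches of the negation close; one closing branch shown above.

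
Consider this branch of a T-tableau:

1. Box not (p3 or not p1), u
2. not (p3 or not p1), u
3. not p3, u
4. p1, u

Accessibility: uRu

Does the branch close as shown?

Not closed

No world carries both an atom and its negation.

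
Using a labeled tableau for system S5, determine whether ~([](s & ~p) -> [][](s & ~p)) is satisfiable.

Unsatisfiable (every branch closes)

1. ~([](s & ~p) -> [][](s & ~p)), u
2. [](s & ~p), u
3. ~[][](s & ~p), u
4. s & ~p, u
5. s, u
6. ~p, u
7. ~[](s & ~p), v
8. s & ~p, v
9. s, v
10. ~p, v
11. ~(s & ~p), w
12. s & ~p, w
13. s, w
14. ~p, w
15. p, w
Accessibility: uRu, uRv, uRw, vRu, vRv, vRw, wRu, wRv, wRw
Branch closes: p and ~p both at w.
(One branch shown.) All branches close.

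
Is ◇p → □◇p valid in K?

Invalid (countermodel exists)

Tableau for the negation ¬(◇p → □◇p):
1. ¬(◇p → □◇p), 0
2. ◇p, 0
3. ¬□◇p, 0
4. p, 1
5. ¬◇p, 2
Accessibility: 0R1, 0R2
The negation has an open branch (countermodel exists).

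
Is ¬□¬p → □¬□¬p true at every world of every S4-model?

Not valid

Tableau for the negation ¬(¬□¬p → □¬□¬p):
1. ¬(¬□¬p → □¬□¬p), 0
2. ¬□¬p, 0
3. ¬□¬□¬p, 0
4. p, 1
5. □¬p, 2
6. ¬p, 2
Accessibility: 0R0, 0R1, 0R2, 1R1, 2R2
The negation has an open branch (countermodel exists).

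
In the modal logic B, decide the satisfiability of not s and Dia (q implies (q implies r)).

Satisfiable (open branch found)

1. not s and Dia (q implies (q implies r)), u
2. not s, u
3. Dia (q implies (q implies r)), u
4. q implies (q implies r), v
5. q implies r, v
6. r, v
Accessibility: uRu, uRv, vRu, vRv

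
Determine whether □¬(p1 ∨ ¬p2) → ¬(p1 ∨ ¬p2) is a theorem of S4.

Tableau for the negation ¬(□¬(p1 ∨ ¬p2) → ¬(p1 ∨ ¬p2)):
1. ¬(□¬(p1 ∨ ¬p2) → ¬(p1 ∨ ¬p2)), w0
2. □¬(p1 ∨ ¬p2), w0
3. p1 ∨ ¬p2, w0
4. ¬(p1 ∨ ¬p2), w0
5. ¬p1, w0
6. p2, w0
7. ¬p2, w0
Accessibility: w0Rw0
Branch closes: p2 and ¬p2 both at w0.
Every branch of the negation's tableau closes; the branch above is one of them.

Valid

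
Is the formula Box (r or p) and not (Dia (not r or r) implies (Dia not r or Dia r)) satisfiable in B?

Unsatisfiable (every branch closes)

1. Box (r or p) and not (Dia (not r or r) implies (Dia not r or Dia r)), u
2. Box (r or p), u
3. not (Dia (not r or r) implies (Dia not r or Dia r)), u
4. Dia (not r or r), u
5. not (Dia not r or Dia r), u
6. not Dia not r, u
7. not Dia r, u
8. r or p, u
9. r, u
10. not r, u
Accessibility: uRu
Branch closes: r and not r both at u.
Every branch closes; the branch above is one of them.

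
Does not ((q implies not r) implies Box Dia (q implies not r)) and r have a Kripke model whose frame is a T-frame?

Satisfiable (open branch found)

1. not ((q implies not r) implies Box Dia (q implies not r)) and r, 0
2. not ((q implies not r) implies Box Dia (q implies not r)), 0
3. r, 0
4. q implies not r, 0
5. not Box Dia (q implies not r), 0
6. not q, 0
7. not Dia (q implies not r), 1
8. not (q implies not r), 1
9. q, 1
10. r, 1
Accessibility: 0R0, 0R1, 1R1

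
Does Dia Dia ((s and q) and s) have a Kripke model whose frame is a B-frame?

Satisfiable (open branch found)

1. Dia Dia ((s and q) and s), w0
2. Dia ((s and q) and s), w1
3. (s and q) and s, w2
4. s and q, w2
5. s, w2
6. q, w2
Accessibility: w0Rw0, w0Rw1, w1Rw0, w1Rw1, w1Rw2, w2Rw1, w2Rw2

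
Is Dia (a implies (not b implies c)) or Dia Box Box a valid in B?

Tableau for the negation not (Dia (a implies (not b implies c)) or Dia Box Box a):
1. not (Dia (a implies (not b implies c)) or Dia Box Box a), u
2. not Dia (a implies (not b implies c)), u
3. not Dia Box Box a, u
4. not (a implies (not b implies c)), u
5. a, u
6. not (not b implies c), u
7. not b, u
8. not c, u
9. not Box Box a, u
10. not Box a, v
11. not (a implies (not b implies c)), v
12. a, v
13. not (not b implies c), v
14. not b, v
15. not c, v
16. not Box Box a, v
17. not a, w
18. not Box a, x
19. not a, y
Accessibility: uRu, uRv, vRu, vRv, vRw, vRx, wRv, wRw, xRv, xRx, xRy, yRx, yRy
The negation has an open branch (countermodel exists).

Not valid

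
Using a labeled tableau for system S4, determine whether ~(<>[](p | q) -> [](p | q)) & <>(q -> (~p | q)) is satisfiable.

1. ~(<>[](p | q) -> [](p | q)) & <>(q -> (~p | q)), u
2. ~(<>[](p | q) -> [](p | q)), u   [&-rule on 1]
3. <>(q -> (~p | q)), u   [&-rule on 1]
4. <>[](p | q), u   [~->-rule on 2]
5. ~[](p | q), u   [~->-rule on 2]
6. q -> (~p | q), v   [<>-rule on 3: fresh world v, uRv]
7. ~p | q, v   [->-rule on 6 (branches; this branch)]
8. q, v   [|-rule on 7 (branches; this branch)]
9. [](p | q), w   [<>-rule on 4: fresh world w, uRw]
10. p | q, w   [[]-rule on 9 via wRw]
11. q, w   [|-rule on 10 (branches; this branch)]
12. ~(p | q), x   [~[]-rule on 5: fresh world x, uRx]
13. ~p, x   [~|-rule on 12]
14. ~q, x   [~|-rule on 12]
Accessibility: uRu, uRv, uRw, uRx, vRv, wRw, xRx

Satisfiable (open branch found)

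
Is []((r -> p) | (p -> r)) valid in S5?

Tableau for the negation ~[]((r -> p) | (p -> r)):
1. ~[]((r -> p) | (p -> r)), w0
2. ~((r -> p) | (p -> r)), w1
3. ~(r -> p), w1
4. ~(p -> r), w1
5. r, w1
6. ~p, w1
7. p, w1
8. ~r, w1
Accessibility: w0Rw0, w0Rw1, w1Rw0, w1Rw1
Branch closes: p and ~p both at w1.
All branches of the negation close; one closing branch shown above.

Valid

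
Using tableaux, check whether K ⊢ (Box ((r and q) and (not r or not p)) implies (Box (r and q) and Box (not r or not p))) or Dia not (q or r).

Valid in K

Tableau for the negation not ((Box ((r and q) and (not r or not p)) implies (Box (r and q) and Box (not r or not p))) or Dia not (q or r)):
1. not ((Box ((r and q) and (not r or not p)) implies (Box (r and q) and Box (not r or not p))) or Dia not (q or r)), w0
2. not (Box ((r and q) and (not r or not p)) implies (Box (r and q) and Box (not r or not p))), w0
3. not Dia not (q or r), w0
4. Box ((r and q) and (not r or not p)), w0
5. not (Box (r and q) and Box (not r or not p)), w0
6. not Box (not r or not p), w0
7. not (not r or not p), w1
8. r, w1
9. p, w1
10. q or r, w1
11. (r and q) and (not r or not p), w1
12. r and q, w1
13. not r or not p, w1
14. q, w1
15. not p, w1
Accessibility: w0Rw1
Branch closes: p and not p both at w1.
Every branch of the negation's tableau closes; the branch above is one of them.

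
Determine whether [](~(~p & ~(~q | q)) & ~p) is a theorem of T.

Tableau for the negation ~[](~(~p & ~(~q | q)) & ~p):
1. ~[](~(~p & ~(~q | q)) & ~p), 0
2. ~(~(~p & ~(~q | q)) & ~p), 1   [~[]-rule on 1: fresh world 1, 0R1]
3. p, 1   [~&-rule on 2 (branches; this branch)]
Accessibility: 0R0, 0R1, 1R1
The negation has an open branch (countermodel exists).

Invalid (countermodel exists)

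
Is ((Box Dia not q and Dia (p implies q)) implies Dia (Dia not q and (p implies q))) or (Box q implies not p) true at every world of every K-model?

Yes, valid

Tableau for the negation not (((Box Dia not q and Dia (p implies q)) implies Dia (Dia not q and (p implies q))) or (Box q implies not p)):
1. not (((Box Dia not q and Dia (p implies q)) implies Dia (Dia not q and (p implies q))) or (Box q implies not p)), 0
2. not ((Box Dia not q and Dia (p implies q)) implies Dia (Dia not q and (p implies q))), 0
3. not (Box q implies not p), 0
4. Box Dia not q and Dia (p implies q), 0
5. not Dia (Dia not q and (p implies q)), 0
6. Box q, 0
7. p, 0
8. Box Dia not q, 0
9. Dia (p implies q), 0
10. p implies q, 1
11. not (Dia not q and (p implies q)), 1
12. q, 1
13. Dia not q, 1
14. not Dia not q, 1
15. not q, 2
16. q, 2
Accessibility: 0R1, 1R2
Branch closes: q and not q both at 2.
All branches of the negation close; one closing branch shown above.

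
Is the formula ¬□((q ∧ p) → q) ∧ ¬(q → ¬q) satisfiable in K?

Unsatisfiable (every branch closes)

1. ¬□((q ∧ p) → q) ∧ ¬(q → ¬q), 0
2. ¬□((q ∧ p) → q), 0
3. ¬(q → ¬q), 0
4. q, 0
5. ¬((q ∧ p) → q), 1
6. q ∧ p, 1
7. ¬q, 1
8. q, 1
9. p, 1
Accessibility: 0R1
Branch closes: q and ¬q both at 1.
All branches of the tableau close; one closing branch shown above.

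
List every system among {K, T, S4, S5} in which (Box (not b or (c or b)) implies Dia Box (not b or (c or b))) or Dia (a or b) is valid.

T-tableau for the negation not ((Box (not b or (c or b)) implies Dia Box (not b or (c or b))) or Dia (a or b)):
1. not ((Box (not b or (c or b)) implies Dia Box (not b or (c or b))) or Dia (a or b)), w0
2. not (Box (not b or (c or b)) implies Dia Box (not b or (c or b))), w0   [neg-or-rule on 1]
3. not Dia (a or b), w0   [neg-or-rule on 1]
4. Box (not b or (c or b)), w0   [neg-implies-rule on 2]
5. not Dia Box (not b or (c or b)), w0   [neg-implies-rule on 2]
6. not (a or b), w0   [neg-Dia-rule on 3 via w0Rw0]
7. not a, w0   [neg-or-rule on 6]
8. not b, w0   [neg-or-rule on 6]
9. not b or (c or b), w0   [Box-rule on 4 via w0Rw0]
10. not Box (not b or (c or b)), w0   [neg-Dia-rule on 5 via w0Rw0]
11. c or b, w0   [or-rule on 9 (branches; this branch)]
12. c, w0   [or-rule on 11 (branches; this branch)]
13. not (not b or (c or b)), w1   [neg-Box-rule on 10: fresh world w1, w0Rw1]
14. b, w1   [neg-or-rule on 13]
15. not (c or b), w1   [neg-or-rule on 13]
16. not c, w1   [neg-or-rule on 15]
17. not b, w1   [neg-or-rule on 15]
Accessibility: w0Rw0, w0Rw1, w1Rw1
Branch closes: b and not b both at w1.
Every branch closes (one shown): valid in T, hence also in S4, S5 (every theorem of T is a theorem of S4 and S5).
K-tableau for the negation not ((Box (not b or (c or b)) implies Dia Box (not b or (c or b))) or Dia (a or b)):
1. not ((Box (not b or (c or b)) implies Dia Box (not b or (c or b))) or Dia (a or b)), w0
2. not (Box (not b or (c or b)) implies Dia Box (not b or (c or b))), w0   [neg-or-rule on 1]
3. not Dia (a or b), w0   [neg-or-rule on 1]
4. Box (not b or (c or b)), w0   [neg-implies-rule on 2]
5. not Dia Box (not b or (c or b)), w0   [neg-implies-rule on 2]
Complete open branch: countermodel on a K-frame, so not valid in K.

T, S4, S5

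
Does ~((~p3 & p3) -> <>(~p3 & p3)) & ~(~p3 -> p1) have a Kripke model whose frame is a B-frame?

No, unsatisfiable

1. ~((~p3 & p3) -> <>(~p3 & p3)) & ~(~p3 -> p1), 0
2. ~((~p3 & p3) -> <>(~p3 & p3)), 0
3. ~(~p3 -> p1), 0
4. ~p3 & p3, 0
5. ~<>(~p3 & p3), 0
6. ~p3, 0
7. ~p1, 0
8. p3, 0
Accessibility: 0R0
Branch closes: p3 and ~p3 both at 0.
All branches of the tableau close; one closing branch shown above.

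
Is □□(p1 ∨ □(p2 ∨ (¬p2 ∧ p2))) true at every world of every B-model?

Tableau for the negation ¬□□(p1 ∨ □(p2 ∨ (¬p2 ∧ p2))):
1. ¬□□(p1 ∨ □(p2 ∨ (¬p2 ∧ p2))), 0
2. ¬□(p1 ∨ □(p2 ∨ (¬p2 ∧ p2))), 1   [¬□-rule on 1: fresh world 1, 0R1]
3. ¬(p1 ∨ □(p2 ∨ (¬p2 ∧ p2))), 2   [¬□-rule on 2: fresh world 2, 1R2]
4. ¬p1, 2   [¬∨-rule on 3]
5. ¬□(p2 ∨ (¬p2 ∧ p2)), 2   [¬∨-rule on 3]
6. ¬(p2 ∨ (¬p2 ∧ p2)), 3   [¬□-rule on 5: fresh world 3, 2R3]
7. ¬p2, 3   [¬∨-rule on 6]
8. ¬(¬p2 ∧ p2), 3   [¬∨-rule on 6]
Accessibility: 0R0, 0R1, 1R0, 1R1, 1R2, 2R1, 2R2, 2R3, 3R2, 3R3
The negation has an open branch (countermodel exists).

Not valid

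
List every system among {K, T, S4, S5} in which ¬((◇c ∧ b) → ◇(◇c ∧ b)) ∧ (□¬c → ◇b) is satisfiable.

T-tableau for the formula:
1. ¬((◇c ∧ b) → ◇(◇c ∧ b)) ∧ (□¬c → ◇b), 0
2. ¬((◇c ∧ b) → ◇(◇c ∧ b)), 0
3. □¬c → ◇b, 0
4. ◇c ∧ b, 0
5. ¬◇(◇c ∧ b), 0
6. ◇c, 0
7. b, 0
8. ¬(◇c ∧ b), 0
9. ◇b, 0
10. ¬◇c, 0
11. ¬c, 0
12. c, 1
13. ¬(◇c ∧ b), 1
14. ¬c, 1
Accessibility: 0R0, 0R1, 1R1
Branch closes: c and ¬c both at 1.
Every branch closes (one shown): unsatisfiable in T, hence also in S4, S5 (every S4/S5-frame is a T-frame).
K-tableau for the formula:
1. ¬((◇c ∧ b) → ◇(◇c ∧ b)) ∧ (□¬c → ◇b), 0
2. ¬((◇c ∧ b) → ◇(◇c ∧ b)), 0
3. □¬c → ◇b, 0
4. ◇c ∧ b, 0
5. ¬◇(◇c ∧ b), 0
6. ◇c, 0
7. b, 0
8. ◇b, 0
9. c, 1
10. ¬(◇c ∧ b), 1
11. ¬b, 1
12. b, 2
13. ¬(◇c ∧ b), 2
14. ¬◇c, 2
Accessibility: 0R1, 0R2
Complete open branch: satisfiable in K.

K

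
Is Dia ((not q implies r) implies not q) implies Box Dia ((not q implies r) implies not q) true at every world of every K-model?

Tableau for the negation not (Dia ((not q implies r) implies not q) implies Box Dia ((not q implies r) implies not q)):
1. not (Dia ((not q implies r) implies not q) implies Box Dia ((not q implies r) implies not q)), 0
2. Dia ((not q implies r) implies not q), 0
3. not Box Dia ((not q implies r) implies not q), 0
4. (not q implies r) implies not q, 1
5. not q, 1
6. not Dia ((not q implies r) implies not q), 2
Accessibility: 0R1, 0R2
The negation has an open branch (countermodel exists).

Invalid (countermodel exists)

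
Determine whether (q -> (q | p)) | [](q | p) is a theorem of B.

Yes, valid

Tableau for the negation ~((q -> (q | p)) | [](q | p)):
1. ~((q -> (q | p)) | [](q | p)), w0
2. ~(q -> (q | p)), w0
3. ~[](q | p), w0
4. q, w0
5. ~(q | p), w0
6. ~q, w0
7. ~p, w0
Accessibility: w0Rw0
Branch closes: q and ~q both at w0.
Every branch of the negation's tableau closes; the branch above is one of them.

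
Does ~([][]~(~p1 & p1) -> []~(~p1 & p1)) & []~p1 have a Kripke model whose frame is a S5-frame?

No, unsatisfiable

1. ~([][]~(~p1 & p1) -> []~(~p1 & p1)) & []~p1, 0
2. ~([][]~(~p1 & p1) -> []~(~p1 & p1)), 0
3. []~p1, 0
4. [][]~(~p1 & p1), 0
5. ~[]~(~p1 & p1), 0
6. ~p1, 0
7. []~(~p1 & p1), 0
8. ~(~p1 & p1), 0
9. ~p1 & p1, 1
10. ~p1, 1
11. p1, 1
Accessibility: 0R0, 0R1, 1R0, 1R1
Branch closes: p1 and ~p1 both at 1.
(One branch shown.) All branches close.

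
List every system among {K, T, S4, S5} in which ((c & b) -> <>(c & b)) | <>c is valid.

T, S4, S5

K-tableau for the negation ~(((c & b) -> <>(c & b)) | <>c):
1. ~(((c & b) -> <>(c & b)) | <>c), w0
2. ~((c & b) -> <>(c & b)), w0   [~|-rule on 1]
3. ~<>c, w0   [~|-rule on 1]
4. c & b, w0   [~->-rule on 2]
5. ~<>(c & b), w0   [~->-rule on 2]
6. c, w0   [&-rule on 4]
7. b, w0   [&-rule on 4]
Complete open branch: countermodel on a K-frame, so not valid in K.
T-tableau for the negation ~(((c & b) -> <>(c & b)) | <>c):
1. ~(((c & b) -> <>(c & b)) | <>c), w0
2. ~((c & b) -> <>(c & b)), w0   [~|-rule on 1]
3. ~<>c, w0   [~|-rule on 1]
4. c & b, w0   [~->-rule on 2]
5. ~<>(c & b), w0   [~->-rule on 2]
6. c, w0   [&-rule on 4]
7. b, w0   [&-rule on 4]
8. ~c, w0   [~<>-rule on 3 via w0Rw0]
Accessibility: w0Rw0
Branch closes: c and ~c both at w0.
Every branch closes (one shown): valid in T, hence also in S4, S5 (every theorem of T is a theorem of S4 and S5).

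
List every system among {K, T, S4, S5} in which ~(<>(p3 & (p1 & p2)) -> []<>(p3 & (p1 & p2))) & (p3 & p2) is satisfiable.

S5-tableau for the formula:
1. ~(<>(p3 & (p1 & p2)) -> []<>(p3 & (p1 & p2))) & (p3 & p2), w0
2. ~(<>(p3 & (p1 & p2)) -> []<>(p3 & (p1 & p2))), w0
3. p3 & p2, w0
4. <>(p3 & (p1 & p2)), w0
5. ~[]<>(p3 & (p1 & p2)), w0
6. p3, w0
7. p2, w0
8. p3 & (p1 & p2), w1
9. p3, w1
10. p1 & p2, w1
11. p1, w1
12. p2, w1
13. ~<>(p3 & (p1 & p2)), w2
14. ~(p3 & (p1 & p2)), w0
15. ~(p3 & (p1 & p2)), w1
16. ~(p3 & (p1 & p2)), w2
17. ~(p1 & p2), w0
18. ~(p1 & p2), w1
19. ~(p1 & p2), w2
20. ~p1, w0
21. ~p2, w1
Accessibility: w0Rw0, w0Rw1, w0Rw2, w1Rw0, w1Rw1, w1Rw2, w2Rw0, w2Rw1, w2Rw2
Branch closes: p2 and ~p2 both at w1.
Every branch closes (one shown): unsatisfiable in S5.
S4-tableau for the formula:
1. ~(<>(p3 & (p1 & p2)) -> []<>(p3 & (p1 & p2))) & (p3 & p2), w0
2. ~(<>(p3 & (p1 & p2)) -> []<>(p3 & (p1 & p2))), w0
3. p3 & p2, w0
4. <>(p3 & (p1 & p2)), w0
5. ~[]<>(p3 & (p1 & p2)), w0
6. p3, w0
7. p2, w0
8. p3 & (p1 & p2), w1
9. p3, w1
10. p1 & p2, w1
11. p1, w1
12. p2, w1
13. ~<>(p3 & (p1 & p2)), w2
14. ~(p3 & (p1 & p2)), w2
15. ~(p1 & p2), w2
16. ~p2, w2
Accessibility: w0Rw0, w0Rw1, w0Rw2, w1Rw1, w2Rw2
Complete open branch: satisfiable in S4, hence also in K, T (this S4-model is also a K-model and a T-model).

K, T, S4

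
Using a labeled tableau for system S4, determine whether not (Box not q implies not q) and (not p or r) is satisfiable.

Unsatisfiable

1. not (Box not q implies not q) and (not p or r), 0
2. not (Box not q implies not q), 0   [and-rule on 1]
3. not p or r, 0   [and-rule on 1]
4. Box not q, 0   [neg-implies-rule on 2]
5. q, 0   [neg-implies-rule on 2]
6. not q, 0   [Box-rule on 4 via 0R0]
Accessibility: 0R0
Branch closes: q and not q both at 0.
Every branch closes; the branch above is one of them.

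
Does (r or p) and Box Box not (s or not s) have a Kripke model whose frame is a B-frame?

1. (r or p) and Box Box not (s or not s), w0
2. r or p, w0
3. Box Box not (s or not s), w0
4. Box not (s or not s), w0
5. not (s or not s), w0
6. not s, w0
7. s, w0
Accessibility: w0Rw0
Branch closes: s and not s both at w0.
All branches of the tableau close; one closing branch shown above.

Unsatisfiable (every branch closes)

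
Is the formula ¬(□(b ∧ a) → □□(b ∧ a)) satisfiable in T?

1. ¬(□(b ∧ a) → □□(b ∧ a)), u
2. □(b ∧ a), u   [¬→-rule on 1]
3. ¬□□(b ∧ a), u   [¬→-rule on 1]
4. b ∧ a, u   [□-rule on 2 via uRu]
5. b, u   [∧-rule on 4]
6. a, u   [∧-rule on 4]
7. ¬□(b ∧ a), v   [¬□-rule on 3: fresh world v, uRv]
8. b ∧ a, v   [□-rule on 2 via uRv]
9. b, v   [∧-rule on 8]
10. a, v   [∧-rule on 8]
11. ¬(b ∧ a), w   [¬□-rule on 7: fresh world w, vRw]
12. ¬a, w   [¬∧-rule on 11 (branches; this branch)]
Accessibility: uRu, uRv, vRv, vRw, wRw

Satisfiable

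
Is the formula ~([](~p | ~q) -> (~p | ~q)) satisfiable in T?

No, unsatisfiable

1. ~([](~p | ~q) -> (~p | ~q)), w0
2. [](~p | ~q), w0   [~->-rule on 1]
3. ~(~p | ~q), w0   [~->-rule on 1]
4. p, w0   [~|-rule on 3]
5. q, w0   [~|-rule on 3]
6. ~p | ~q, w0   [[]-rule on 2 via w0Rw0]
7. ~q, w0   [|-rule on 6 (branches; this branch)]
Accessibility: w0Rw0
Branch closes: q and ~q both at w0.
Every branch closes; the branch above is one of them.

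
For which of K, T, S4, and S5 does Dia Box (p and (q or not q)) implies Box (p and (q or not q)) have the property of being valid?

S5-tableau for the negation not (Dia Box (p and (q or not q)) implies Box (p and (q or not q))):
1. not (Dia Box (p and (q or not q)) implies Box (p and (q or not q))), 0
2. Dia Box (p and (q or not q)), 0   [neg-implies-rule on 1]
3. not Box (p and (q or not q)), 0   [neg-implies-rule on 1]
4. Box (p and (q or not q)), 1   [Dia-rule on 2: fresh world 1, 0R1]
5. p and (q or not q), 0   [Box-rule on 4 via 1R0]
6. p, 0   [and-rule on 5]
7. q or not q, 0   [and-rule on 5]
8. p and (q or not q), 1   [Box-rule on 4 via 1R1]
9. p, 1   [and-rule on 8]
10. q or not q, 1   [and-rule on 8]
11. not q, 0   [or-rule on 7 (branches; this branch)]
12. not q, 1   [or-rule on 10 (branches; this branch)]
13. not (p and (q or not q)), 2   [neg-Box-rule on 3: fresh world 2, 0R2]
14. p and (q or not q), 2   [Box-rule on 4 via 1R2]
15. p, 2   [and-rule on 14]
16. q or not q, 2   [and-rule on 14]
17. not (q or not q), 2   [neg-and-rule on 13 (branches; this branch)]
18. not q, 2   [neg-or-rule on 17]
19. q, 2   [neg-or-rule on 17]
Accessibility: 0R0, 0R1, 0R2, 1R0, 1R1, 1R2, 2R0, 2R1, 2R2
Branch closes: q and not q both at 2.
Every branch closes (one shown): valid in S5.
S4-tableau for the negation not (Dia Box (p and (q or not q)) implies Box (p and (q or not q))):
1. not (Dia Box (p and (q or not q)) implies Box (p and (q or not q))), 0
2. Dia Box (p and (q or not q)), 0   [neg-implies-rule on 1]
3. not Box (p and (q or not q)), 0   [neg-implies-rule on 1]
4. Box (p and (q or not q)), 1   [Dia-rule on 2: fresh world 1, 0R1]
5. p and (q or not q), 1   [Box-rule on 4 via 1R1]
6. p, 1   [and-rule on 5]
7. q or not q, 1   [and-rule on 5]
8. not q, 1   [or-rule on 7 (branches; this branch)]
9. not (p and (q or not q)), 2   [neg-Box-rule on 3: fresh world 2, 0R2]
10. not p, 2   [neg-and-rule on 9 (branches; this branch)]
Accessibility: 0R0, 0R1, 0R2, 1R1, 2R2
Complete open branch: countermodel on an S4-frame, so not valid in S4, nor in K, T (the same frame is also a K-frame and a T-frame).

S5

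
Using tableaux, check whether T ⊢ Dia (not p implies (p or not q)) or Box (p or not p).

Tableau for the negation not (Dia (not p implies (p or not q)) or Box (p or not p)):
1. not (Dia (not p implies (p or not q)) or Box (p or not p)), u
2. not Dia (not p implies (p or not q)), u
3. not Box (p or not p), u
4. not (not p implies (p or not q)), u
5. not p, u
6. not (p or not q), u
7. q, u
8. not (p or not p), v
9. not p, v
10. p, v
Accessibility: uRu, uRv, vRv
Branch closes: p and not p both at v.
Every branch of the negation's tableau closes; the branch above is one of them.

Valid in T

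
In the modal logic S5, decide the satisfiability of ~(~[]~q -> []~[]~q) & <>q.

Unsatisfiable

1. ~(~[]~q -> []~[]~q) & <>q, w0
2. ~(~[]~q -> []~[]~q), w0
3. <>q, w0
4. ~[]~q, w0
5. ~[]~[]~q, w0
6. q, w1
7. q, w2
8. []~q, w3
9. ~q, w0
10. ~q, w1
Accessibility: w0Rw0, w0Rw1, w0Rw2, w0Rw3, w1Rw0, w1Rw1, w1Rw2, w1Rw3, w2Rw0, w2Rw1, w2Rw2, w2Rw3, w3Rw0, w3Rw1, w3Rw2, w3Rw3
Branch closes: q and ~q both at w1.
All branches of the tableau close; one closing branch shown above.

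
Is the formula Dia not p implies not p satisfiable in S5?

1. Dia not p implies not p, w0
2. not p, w0   [implies-rule on 1 (branches; this branch)]
Accessibility: w0Rw0

Yes, satisfiable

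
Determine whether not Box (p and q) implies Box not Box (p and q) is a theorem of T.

Not valid

Tableau for the negation not (not Box (p and q) implies Box not Box (p and q)):
1. not (not Box (p and q) implies Box not Box (p and q)), w0
2. not Box (p and q), w0
3. not Box not Box (p and q), w0
4. not (p and q), w1
5. not q, w1
6. Box (p and q), w2
7. p and q, w2
8. p, w2
9. q, w2
Accessibility: w0Rw0, w0Rw1, w0Rw2, w1Rw1, w2Rw2
The negation has an open branch (countermodel exists).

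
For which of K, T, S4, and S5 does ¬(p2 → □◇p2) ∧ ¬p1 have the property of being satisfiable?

K, T, S4

S5-tableau for the formula:
1. ¬(p2 → □◇p2) ∧ ¬p1, w0
2. ¬(p2 → □◇p2), w0
3. ¬p1, w0
4. p2, w0
5. ¬□◇p2, w0
6. ¬◇p2, w1
7. ¬p2, w0
Accessibility: w0Rw0, w0Rw1, w1Rw0, w1Rw1
Branch closes: p2 and ¬p2 both at w0.
Every branch closes (one shown): unsatisfiable in S5.
S4-tableau for the formula:
1. ¬(p2 → □◇p2) ∧ ¬p1, w0
2. ¬(p2 → □◇p2), w0
3. ¬p1, w0
4. p2, w0
5. ¬□◇p2, w0
6. ¬◇p2, w1
7. ¬p2, w1
Accessibility: w0Rw0, w0Rw1, w1Rw1
Complete open branch: satisfiable in S4, hence also in K, T (this S4-model is also a K-model and a T-model).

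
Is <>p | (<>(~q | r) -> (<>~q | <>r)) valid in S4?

Tableau for the negation ~(<>p | (<>(~q | r) -> (<>~q | <>r))):
1. ~(<>p | (<>(~q | r) -> (<>~q | <>r))), u
2. ~<>p, u
3. ~(<>(~q | r) -> (<>~q | <>r)), u
4. <>(~q | r), u
5. ~(<>~q | <>r), u
6. ~<>~q, u
7. ~<>r, u
8. ~p, u
9. q, u
10. ~r, u
11. ~q | r, v
12. ~p, v
13. q, v
14. ~r, v
15. r, v
Accessibility: uRu, uRv, vRv
Branch closes: r and ~r both at v.
Every branch of the negation's tableau closes; the branch above is one of them.

Valid in S4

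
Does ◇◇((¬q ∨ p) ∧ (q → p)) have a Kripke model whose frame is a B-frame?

1. ◇◇((¬q ∨ p) ∧ (q → p)), u
2. ◇((¬q ∨ p) ∧ (q → p)), v
3. (¬q ∨ p) ∧ (q → p), w
4. ¬q ∨ p, w
5. q → p, w
6. p, w
Accessibility: uRu, uRv, vRu, vRv, vRw, wRv, wRw

Satisfiable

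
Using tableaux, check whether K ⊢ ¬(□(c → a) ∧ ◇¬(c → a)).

Yes, valid

Tableau for the negation □(c → a) ∧ ◇¬(c → a):
1. □(c → a) ∧ ◇¬(c → a), w0
2. □(c → a), w0
3. ◇¬(c → a), w0
4. ¬(c → a), w1
5. c, w1
6. ¬a, w1
7. c → a, w1
8. a, w1
Accessibility: w0Rw1
Branch closes: a and ¬a both at w1.
All branches of the negation close; one closing branch shown above.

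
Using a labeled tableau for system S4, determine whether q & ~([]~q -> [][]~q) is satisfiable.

1. q & ~([]~q -> [][]~q), w0
2. q, w0
3. ~([]~q -> [][]~q), w0
4. []~q, w0
5. ~[][]~q, w0
6. ~q, w0
Accessibility: w0Rw0
Branch closes: q and ~q both at w0.
(One branch shown.) All branches close.

Unsatisfiable (every branch closes)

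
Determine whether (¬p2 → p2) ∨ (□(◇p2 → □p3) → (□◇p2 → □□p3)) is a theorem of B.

Tableau for the negation ¬((¬p2 → p2) ∨ (□(◇p2 → □p3) → (□◇p2 → □□p3))):
1. ¬((¬p2 → p2) ∨ (□(◇p2 → □p3) → (□◇p2 → □□p3))), u
2. ¬(¬p2 → p2), u   [¬∨-rule on 1]
3. ¬(□(◇p2 → □p3) → (□◇p2 → □□p3)), u   [¬∨-rule on 1]
4. ¬p2, u   [¬→-rule on 2]
5. □(◇p2 → □p3), u   [¬→-rule on 3]
6. ¬(□◇p2 → □□p3), u   [¬→-rule on 3]
7. □◇p2, u   [¬→-rule on 6]
8. ¬□□p3, u   [¬→-rule on 6]
9. ◇p2 → □p3, u   [□-rule on 5 via uRu]
10. ◇p2, u   [□-rule on 7 via uRu]
11. □p3, u   [→-rule on 9 (branches; this branch)]
12. p3, u   [□-rule on 11 via uRu]
13. ¬□p3, v   [¬□-rule on 8: fresh world v, uRv]
14. ◇p2 → □p3, v   [□-rule on 5 via uRv]
15. ◇p2, v   [□-rule on 7 via uRv]
16. p3, v   [□-rule on 11 via uRv]
17. ¬◇p2, v   [→-rule on 14 (branches; this branch)]
18. ¬p2, v   [¬◇-rule on 17 via vRv]
19. p2, w   [◇-rule on 10: fresh world w, uRw]
20. ◇p2 → □p3, w   [□-rule on 5 via uRw]
21. ◇p2, w   [□-rule on 7 via uRw]
22. p3, w   [□-rule on 11 via uRw]
23. □p3, w   [→-rule on 20 (branches; this branch)]
24. ¬p3, x   [¬□-rule on 13: fresh world x, vRx]
25. ¬p2, x   [¬◇-rule on 17 via vRx]
26. p2, y   [◇-rule on 15: fresh world y, vRy]
27. ¬p2, y   [¬◇-rule on 17 via vRy]
Accessibility: uRu, uRv, uRw, vRu, vRv, vRx, vRy, wRu, wRw, xRv, xRx, yRv, yRy
Branch closes: p2 and ¬p2 both at y.
Every branch of the negation's tableau closes; the branch above is one of them.

Valid in B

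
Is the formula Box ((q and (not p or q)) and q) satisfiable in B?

1. Box ((q and (not p or q)) and q), u
2. (q and (not p or q)) and q, u   [Box-rule on 1 via uRu]
3. q and (not p or q), u   [and-rule on 2]
4. q, u   [and-rule on 2]
5. not p or q, u   [and-rule on 3]
Accessibility: uRu

Yes, satisfiable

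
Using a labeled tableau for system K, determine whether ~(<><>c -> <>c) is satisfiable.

1. ~(<><>c -> <>c), w0
2. <><>c, w0   [~->-rule on 1]
3. ~<>c, w0   [~->-rule on 1]
4. <>c, w1   [<>-rule on 2: fresh world w1, w0Rw1]
5. ~c, w1   [~<>-rule on 3 via w0Rw1]
6. c, w2   [<>-rule on 4: fresh world w2, w1Rw2]
Accessibility: w0Rw1, w1Rw2

Satisfiable (open branch found)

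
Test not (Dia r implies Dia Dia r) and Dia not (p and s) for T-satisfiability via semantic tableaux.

No, unsatisfiable

1. not (Dia r implies Dia Dia r) and Dia not (p and s), 0
2. not (Dia r implies Dia Dia r), 0
3. Dia not (p and s), 0
4. Dia r, 0
5. not Dia Dia r, 0
6. not Dia r, 0
7. not r, 0
8. not (p and s), 1
9. not Dia r, 1
10. not r, 1
11. not s, 1
12. r, 2
13. not Dia r, 2
14. not r, 2
Accessibility: 0R0, 0R1, 0R2, 1R1, 2R2
Branch closes: r and not r both at 2.
Every branch closes; the branch above is one of them.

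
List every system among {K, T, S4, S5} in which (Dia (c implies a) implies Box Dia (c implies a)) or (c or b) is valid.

S4-tableau for the negation not ((Dia (c implies a) implies Box Dia (c implies a)) or (c or b)):
1. not ((Dia (c implies a) implies Box Dia (c implies a)) or (c or b)), 0
2. not (Dia (c implies a) implies Box Dia (c implies a)), 0   [neg-or-rule on 1]
3. not (c or b), 0   [neg-or-rule on 1]
4. Dia (c implies a), 0   [neg-implies-rule on 2]
5. not Box Dia (c implies a), 0   [neg-implies-rule on 2]
6. not c, 0   [neg-or-rule on 3]
7. not b, 0   [neg-or-rule on 3]
8. c implies a, 1   [Dia-rule on 4: fresh world 1, 0R1]
9. a, 1   [implies-rule on 8 (branches; this branch)]
10. not Dia (c implies a), 2   [neg-Box-rule on 5: fresh world 2, 0R2]
11. not (c implies a), 2   [neg-Dia-rule on 10 via 2R2]
12. c, 2   [neg-implies-rule on 11]
13. not a, 2   [neg-implies-rule on 11]
Accessibility: 0R0, 0R1, 0R2, 1R1, 2R2
Complete open branch: countermodel on an S4-frame, so not valid in S4, nor in K, T (the same frame is also a K-frame and a T-frame).
S5-tableau for the negation not ((Dia (c implies a) implies Box Dia (c implies a)) or (c or b)):
1. not ((Dia (c implies a) implies Box Dia (c implies a)) or (c or b)), 0
2. not (Dia (c implies a) implies Box Dia (c implies a)), 0   [neg-or-rule on 1]
3. not (c or b), 0   [neg-or-rule on 1]
4. Dia (c implies a), 0   [neg-implies-rule on 2]
5. not Box Dia (c implies a), 0   [neg-implies-rule on 2]
6. not c, 0   [neg-or-rule on 3]
7. not b, 0   [neg-or-rule on 3]
8. c implies a, 1   [Dia-rule on 4: fresh world 1, 0R1]
9. a, 1   [implies-rule on 8 (branches; this branch)]
10. not Dia (c implies a), 2   [neg-Box-rule on 5: fresh world 2, 0R2]
11. not (c implies a), 0   [neg-Dia-rule on 10 via 2R0]
12. c, 0   [neg-implies-rule on 11]
13. not a, 0   [neg-implies-rule on 11]
Accessibility: 0R0, 0R1, 0R2, 1R0, 1R1, 1R2, 2R0, 2R1, 2R2
Branch closes: c and not c both at 0.
Every branch closes (one shown): valid in S5.

S5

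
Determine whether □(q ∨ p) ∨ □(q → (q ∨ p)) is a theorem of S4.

Valid in S4

Tableau for the negation ¬(□(q ∨ p) ∨ □(q → (q ∨ p))):
1. ¬(□(q ∨ p) ∨ □(q → (q ∨ p))), 0
2. ¬□(q ∨ p), 0   [¬∨-rule on 1]
3. ¬□(q → (q ∨ p)), 0   [¬∨-rule on 1]
4. ¬(q ∨ p), 1   [¬□-rule on 2: fresh world 1, 0R1]
5. ¬q, 1   [¬∨-rule on 4]
6. ¬p, 1   [¬∨-rule on 4]
7. ¬(q → (q ∨ p)), 2   [¬□-rule on 3: fresh world 2, 0R2]
8. q, 2   [¬→-rule on 7]
9. ¬(q ∨ p), 2   [¬→-rule on 7]
10. ¬q, 2   [¬∨-rule on 9]
11. ¬p, 2   [¬∨-rule on 9]
Accessibility: 0R0, 0R1, 0R2, 1R1, 2R2
Branch closes: q and ¬q both at 2.
All branches of the negation close; one closing branch shown above.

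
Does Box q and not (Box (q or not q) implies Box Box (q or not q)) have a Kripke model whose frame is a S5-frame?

No, unsatisfiable

1. Box q and not (Box (q or not q) implies Box Box (q or not q)), u
2. Box q, u   [and-rule on 1]
3. not (Box (q or not q) implies Box Box (q or not q)), u   [and-rule on 1]
4. Box (q or not q), u   [neg-implies-rule on 3]
5. not Box Box (q or not q), u   [neg-implies-rule on 3]
6. q, u   [Box-rule on 2 via uRu]
7. q or not q, u   [Box-rule on 4 via uRu]
8. not Box (q or not q), v   [neg-Box-rule on 5: fresh world v, uRv]
9. q, v   [Box-rule on 2 via uRv]
10. q or not q, v   [Box-rule on 4 via uRv]
11. not (q or not q), w   [neg-Box-rule on 8: fresh world w, vRw]
12. not q, w   [neg-or-rule on 11]
13. q, w   [neg-or-rule on 11]
Accessibility: uRu, uRv, uRw, vRu, vRv, vRw, wRu, wRv, wRw
Branch closes: q and not q both at w.
All branches of the tableau close; one closing branch shown above.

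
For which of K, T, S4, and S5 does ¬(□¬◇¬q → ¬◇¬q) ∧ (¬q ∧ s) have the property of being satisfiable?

K-tableau for the formula:
1. ¬(□¬◇¬q → ¬◇¬q) ∧ (¬q ∧ s), u
2. ¬(□¬◇¬q → ¬◇¬q), u   [∧-rule on 1]
3. ¬q ∧ s, u   [∧-rule on 1]
4. □¬◇¬q, u   [¬→-rule on 2]
5. ◇¬q, u   [¬→-rule on 2]
6. ¬q, u   [∧-rule on 3]
7. s, u   [∧-rule on 3]
8. ¬q, v   [◇-rule on 5: fresh world v, uRv]
9. ¬◇¬q, v   [□-rule on 4 via uRv]
Accessibility: uRv
Complete open branch: satisfiable in K.
T-tableau for the formula:
1. ¬(□¬◇¬q → ¬◇¬q) ∧ (¬q ∧ s), u
2. ¬(□¬◇¬q → ¬◇¬q), u   [∧-rule on 1]
3. ¬q ∧ s, u   [∧-rule on 1]
4. □¬◇¬q, u   [¬→-rule on 2]
5. ◇¬q, u   [¬→-rule on 2]
6. ¬q, u   [∧-rule on 3]
7. s, u   [∧-rule on 3]
8. ¬◇¬q, u   [□-rule on 4 via uRu]
9. q, u   [¬◇-rule on 8 via uRu]
Accessibility: uRu
Branch closes: q and ¬q both at u.
Every branch closes (one shown): unsatisfiable in T, hence also in S4, S5 (every S4/S5-frame is a T-frame).

K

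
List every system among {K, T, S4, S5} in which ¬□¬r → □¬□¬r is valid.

S5

S5-tableau for the negation ¬(¬□¬r → □¬□¬r):
1. ¬(¬□¬r → □¬□¬r), w0
2. ¬□¬r, w0
3. ¬□¬□¬r, w0
4. r, w1
5. □¬r, w2
6. ¬r, w0
7. ¬r, w1
Accessibility: w0Rw0, w0Rw1, w0Rw2, w1Rw0, w1Rw1, w1Rw2, w2Rw0, w2Rw1, w2Rw2
Branch closes: r and ¬r both at w1.
Every branch closes (one shown): valid in S5.
S4-tableau for the negation ¬(¬□¬r → □¬□¬r):
1. ¬(¬□¬r → □¬□¬r), w0
2. ¬□¬r, w0
3. ¬□¬□¬r, w0
4. r, w1
5. □¬r, w2
6. ¬r, w2
Accessibility: w0Rw0, w0Rw1, w0Rw2, w1Rw1, w2Rw2
Complete open branch: countermodel on an S4-frame, so not valid in S4, nor in K, T (the same frame is also a K-frame and a T-frame).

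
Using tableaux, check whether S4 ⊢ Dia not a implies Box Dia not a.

Invalid (countermodel exists)

Tableau for the negation not (Dia not a implies Box Dia not a):
1. not (Dia not a implies Box Dia not a), w0
2. Dia not a, w0
3. not Box Dia not a, w0
4. not a, w1
5. not Dia not a, w2
6. a, w2
Accessibility: w0Rw0, w0Rw1, w0Rw2, w1Rw1, w2Rw2
The negation has an open branch (countermodel exists).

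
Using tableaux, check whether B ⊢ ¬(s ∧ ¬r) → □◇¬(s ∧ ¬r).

Yes, valid

Tableau for the negation ¬(¬(s ∧ ¬r) → □◇¬(s ∧ ¬r)):
1. ¬(¬(s ∧ ¬r) → □◇¬(s ∧ ¬r)), 0
2. ¬(s ∧ ¬r), 0
3. ¬□◇¬(s ∧ ¬r), 0
4. r, 0
5. ¬◇¬(s ∧ ¬r), 1
6. s ∧ ¬r, 0
7. s, 0
8. ¬r, 0
Accessibility: 0R0, 0R1, 1R0, 1R1
Branch closes: r and ¬r both at 0.
All branches of the negation close; one closing branch shown above.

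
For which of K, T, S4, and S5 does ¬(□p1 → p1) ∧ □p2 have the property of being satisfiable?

T-tableau for the formula:
1. ¬(□p1 → p1) ∧ □p2, 0
2. ¬(□p1 → p1), 0
3. □p2, 0
4. □p1, 0
5. ¬p1, 0
6. p2, 0
7. p1, 0
Accessibility: 0R0
Branch closes: p1 and ¬p1 both at 0.
Every branch closes (one shown): unsatisfiable in T, hence also in S4, S5 (every S4/S5-frame is a T-frame).
K-tableau for the formula:
1. ¬(□p1 → p1) ∧ □p2, 0
2. ¬(□p1 → p1), 0
3. □p2, 0
4. □p1, 0
5. ¬p1, 0
Complete open branch: satisfiable in K.

K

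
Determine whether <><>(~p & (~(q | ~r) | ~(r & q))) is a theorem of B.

Tableau for the negation ~<><>(~p & (~(q | ~r) | ~(r & q))):
1. ~<><>(~p & (~(q | ~r) | ~(r & q))), 0
2. ~<>(~p & (~(q | ~r) | ~(r & q))), 0
3. ~(~p & (~(q | ~r) | ~(r & q))), 0
4. ~(~(q | ~r) | ~(r & q)), 0
5. q | ~r, 0
6. r & q, 0
7. r, 0
8. q, 0
Accessibility: 0R0
The negation has an open branch (countermodel exists).

Not valid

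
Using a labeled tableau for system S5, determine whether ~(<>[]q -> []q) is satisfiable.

No, unsatisfiable

1. ~(<>[]q -> []q), w0
2. <>[]q, w0   [~->-rule on 1]
3. ~[]q, w0   [~->-rule on 1]
4. []q, w1   [<>-rule on 2: fresh world w1, w0Rw1]
5. q, w0   [[]-rule on 4 via w1Rw0]
6. q, w1   [[]-rule on 4 via w1Rw1]
7. ~q, w2   [~[]-rule on 3: fresh world w2, w0Rw2]
8. q, w2   [[]-rule on 4 via w1Rw2]
Accessibility: w0Rw0, w0Rw1, w0Rw2, w1Rw0, w1Rw1, w1Rw2, w2Rw0, w2Rw1, w2Rw2
Branch closes: q and ~q both at w2.
(One branch shown.) All branches close.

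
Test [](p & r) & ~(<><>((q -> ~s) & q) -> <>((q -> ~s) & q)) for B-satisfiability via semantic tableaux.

1. [](p & r) & ~(<><>((q -> ~s) & q) -> <>((q -> ~s) & q)), u
2. [](p & r), u   [&-rule on 1]
3. ~(<><>((q -> ~s) & q) -> <>((q -> ~s) & q)), u   [&-rule on 1]
4. <><>((q -> ~s) & q), u   [~->-rule on 3]
5. ~<>((q -> ~s) & q), u   [~->-rule on 3]
6. p & r, u   [[]-rule on 2 via uRu]
7. p, u   [&-rule on 6]
8. r, u   [&-rule on 6]
9. ~((q -> ~s) & q), u   [~<>-rule on 5 via uRu]
10. ~q, u   [~&-rule on 9 (branches; this branch)]
11. <>((q -> ~s) & q), v   [<>-rule on 4: fresh world v, uRv]
12. p & r, v   [[]-rule on 2 via uRv]
13. p, v   [&-rule on 12]
14. r, v   [&-rule on 12]
15. ~((q -> ~s) & q), v   [~<>-rule on 5 via uRv]
16. ~q, v   [~&-rule on 15 (branches; this branch)]
17. (q -> ~s) & q, w   [<>-rule on 11: fresh world w, vRw]
18. q -> ~s, w   [&-rule on 17]
19. q, w   [&-rule on 17]
20. ~s, w   [->-rule on 18 (branches; this branch)]
Accessibility: uRu, uRv, vRu, vRv, vRw, wRv, wRw

Satisfiable (open branch found)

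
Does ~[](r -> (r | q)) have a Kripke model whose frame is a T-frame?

1. ~[](r -> (r | q)), 0
2. ~(r -> (r | q)), 1
3. r, 1
4. ~(r | q), 1
5. ~r, 1
6. ~q, 1
Accessibility: 0R0, 0R1, 1R1
Branch closes: r and ~r both at 1.
(One branch shown.) All branches close.

No, unsatisfiable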